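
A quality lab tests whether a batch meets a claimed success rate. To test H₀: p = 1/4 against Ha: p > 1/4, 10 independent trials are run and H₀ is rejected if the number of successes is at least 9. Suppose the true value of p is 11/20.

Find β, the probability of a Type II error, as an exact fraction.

10001847283209/10240000000000

Under the alternative p = 11/20, Y ~ Binomial(10, 11/20); β is the probability the test does not reject, P(Y < 9).
Summing C(10,j)·(11/20)^j·(9/20)^{10-j} for j = 0..8 gives 10001847283209/10240000000000.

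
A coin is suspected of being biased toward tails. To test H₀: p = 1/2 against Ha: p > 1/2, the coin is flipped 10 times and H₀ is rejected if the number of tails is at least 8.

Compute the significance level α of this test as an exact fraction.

7/128

The Type I error probability is α = P(X ≥ 8) computed under H₀, where X ~ Binomial(10, 1/2).
That's C(10,8) + C(10,9) + C(10,10) over 2^10, i.e. (45 + 10 + 1)/1024 = 56/1024 = 7/128.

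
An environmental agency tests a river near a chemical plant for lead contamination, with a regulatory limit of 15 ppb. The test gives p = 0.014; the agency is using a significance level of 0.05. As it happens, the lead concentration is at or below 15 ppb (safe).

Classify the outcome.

Type I error

The conventional null hypothesis is that the lead concentration is at or below 15 ppb (safe).
Since p = 0.014 < α = 0.05, H₀ is rejected.
H₀ is true (actually the lead concentration is at or below 15 ppb (safe)).
Rejecting a true H₀ is a Type I error.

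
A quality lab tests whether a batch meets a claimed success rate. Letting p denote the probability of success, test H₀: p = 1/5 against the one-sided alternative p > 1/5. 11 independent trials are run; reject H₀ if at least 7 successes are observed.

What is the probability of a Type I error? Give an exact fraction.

19193/9765625

The Type I error probability is α = P(X ≥ 7) computed under H₀, where X ~ Binomial(11, 1/5).
Adding the binomial terms for j = 7 through 11 with p = 1/5 yields 19193/9765625.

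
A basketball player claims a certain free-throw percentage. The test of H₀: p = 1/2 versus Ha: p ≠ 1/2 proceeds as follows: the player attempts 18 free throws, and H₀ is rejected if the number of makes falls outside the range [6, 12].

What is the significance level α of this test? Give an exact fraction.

1577/16384

α = P(X ≤ 5 or X ≥ 13 | p = 1/2), X ~ Binomial(18, 1/2).
By symmetry, α = 2·P(X ≤ 5) = 2·(1 + 18 + 153 + 816 + 3060 + 8568)/262144 = 25232/262144 = 1577/16384.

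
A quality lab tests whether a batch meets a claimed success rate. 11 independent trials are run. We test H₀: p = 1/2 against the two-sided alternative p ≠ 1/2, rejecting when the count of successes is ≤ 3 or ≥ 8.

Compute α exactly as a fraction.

The significance level is the null-hypothesis probability of the rejection region {≤3} ∪ {≥8}.
By symmetry, α = 2·P(S ≤ 3) = 2·(1 + 11 + 55 + 165)/2048 = 464/2048 = 29/128.

29/128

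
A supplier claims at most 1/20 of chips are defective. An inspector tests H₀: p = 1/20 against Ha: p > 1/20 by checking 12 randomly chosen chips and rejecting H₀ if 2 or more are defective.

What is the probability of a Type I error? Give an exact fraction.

Under H₀, Y ~ Binomial(12, 1/20); the Type I error rate is P(Y ≥ 2).
Computing the lower-tail complement: 1 − 3611198025844789/4096000000000000 = 484801974155211/4096000000000000.

484801974155211/4096000000000000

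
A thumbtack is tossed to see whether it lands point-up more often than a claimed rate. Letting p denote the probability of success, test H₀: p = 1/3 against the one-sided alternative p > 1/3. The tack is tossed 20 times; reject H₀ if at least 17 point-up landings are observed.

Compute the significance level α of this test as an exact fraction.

The Type I error probability is α = P(S ≥ 17) computed under H₀, where S ~ Binomial(20, 1/3).
Adding the binomial terms for j = 17 through 20 with p = 1/3 yields 3307/1162261467.

3307/1162261467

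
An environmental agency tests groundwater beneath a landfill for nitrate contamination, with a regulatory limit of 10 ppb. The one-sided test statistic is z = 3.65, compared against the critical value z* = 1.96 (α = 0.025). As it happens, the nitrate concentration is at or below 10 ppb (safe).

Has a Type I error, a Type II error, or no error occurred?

Type I error

The conventional null hypothesis is that the nitrate concentration is at or below 10 ppb (safe).
Since z = 3.65 > z* = 1.96, H₀ is rejected.
H₀ is true (actually the nitrate concentration is at or below 10 ppb (safe)).
Rejecting a true H₀ is a Type I error.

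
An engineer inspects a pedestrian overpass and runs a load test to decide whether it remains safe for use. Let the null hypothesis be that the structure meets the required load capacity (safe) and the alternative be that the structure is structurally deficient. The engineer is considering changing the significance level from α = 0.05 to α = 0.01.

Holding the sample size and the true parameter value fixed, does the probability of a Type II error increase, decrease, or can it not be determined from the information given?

Lowering α raises the bar for rejection; under Ha, the test now fails to reject on outcomes it previously would have rejected.

It increases.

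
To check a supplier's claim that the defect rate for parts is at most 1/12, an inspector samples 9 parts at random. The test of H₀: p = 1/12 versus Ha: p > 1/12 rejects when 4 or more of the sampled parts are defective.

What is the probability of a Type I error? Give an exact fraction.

5563363/1289945088

The significance level is the probability, assuming p = 1/12, of seeing 4 or more defectives in 9 draws.
Computing the lower-tail complement: 1 − 1284381725/1289945088 = 5563363/1289945088.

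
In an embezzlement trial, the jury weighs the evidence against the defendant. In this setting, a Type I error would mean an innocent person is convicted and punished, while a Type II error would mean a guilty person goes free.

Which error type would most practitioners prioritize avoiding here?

The Type I consequence (an innocent person is convicted and punished) is more severe than the Type II consequence (a guilty person goes free).

Type I error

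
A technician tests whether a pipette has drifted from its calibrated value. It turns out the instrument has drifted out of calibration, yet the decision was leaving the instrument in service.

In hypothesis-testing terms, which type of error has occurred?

The null hypothesis here is that the instrument is correctly calibrated.
'Leaving the instrument in service' corresponds to failing to reject H₀.
H₀ was not rejected but H₀ is false — a Type II error (false negative).

Type II error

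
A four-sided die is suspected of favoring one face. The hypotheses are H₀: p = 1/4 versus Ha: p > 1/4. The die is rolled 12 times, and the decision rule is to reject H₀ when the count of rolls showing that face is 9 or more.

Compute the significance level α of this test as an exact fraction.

6571/16777216

α = P(reject H₀ | H₀ true) = P(K ≥ 9 | p = 1/4), with K ~ Binomial(12, 1/4).
Adding the binomial terms for j = 9 through 12 with p = 1/4 yields 6571/16777216.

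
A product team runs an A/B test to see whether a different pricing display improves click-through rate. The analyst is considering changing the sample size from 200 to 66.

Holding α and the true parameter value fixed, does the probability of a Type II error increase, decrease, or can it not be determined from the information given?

It increases.

Reducing n widens both sampling distributions, so the test has less ability to distinguish Ha from H₀.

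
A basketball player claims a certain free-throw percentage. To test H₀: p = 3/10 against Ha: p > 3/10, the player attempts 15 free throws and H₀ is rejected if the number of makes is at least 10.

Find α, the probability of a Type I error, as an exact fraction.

The Type I error probability is α = P(X ≥ 10) computed under H₀, where X ~ Binomial(15, 3/10).
Adding the binomial terms for j = 10 through 15 with p = 3/10 yields 913130252109/250000000000000.

913130252109/250000000000000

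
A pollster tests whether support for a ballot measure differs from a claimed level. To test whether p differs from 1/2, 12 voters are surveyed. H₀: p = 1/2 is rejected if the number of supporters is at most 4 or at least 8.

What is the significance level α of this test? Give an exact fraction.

Under H₀, K ~ Binomial(12, 1/2); α is the probability of landing in either tail, P(K ≤ 4) + P(K ≥ 8).
By symmetry, α = 2·P(K ≤ 4) = 2·(1 + 12 + 66 + 220 + 495)/4096 = 1588/4096 = 397/1024.

397/1024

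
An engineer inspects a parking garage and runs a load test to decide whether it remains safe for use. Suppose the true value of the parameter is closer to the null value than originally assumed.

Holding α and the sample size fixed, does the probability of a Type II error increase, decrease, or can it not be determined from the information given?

When the true parameter is near the null value, the test has a harder time distinguishing Ha from H₀.

It increases.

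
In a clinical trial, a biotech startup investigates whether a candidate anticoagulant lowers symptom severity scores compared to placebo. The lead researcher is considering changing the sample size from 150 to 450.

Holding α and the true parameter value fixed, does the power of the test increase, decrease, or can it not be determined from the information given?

It increases.

More data shrinks sampling variability; the test statistic under Ha concentrates further from the null value, making rejection more likely.
Since power = 1 − β and β decreases, power increases.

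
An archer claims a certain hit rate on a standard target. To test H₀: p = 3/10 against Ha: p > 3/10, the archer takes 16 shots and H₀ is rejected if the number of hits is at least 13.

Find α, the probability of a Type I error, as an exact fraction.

67202308773/2000000000000000

The Type I error probability is α = P(S ≥ 13) computed under H₀, where S ~ Binomial(16, 3/10).
P(S ≥ 13) = Σ_{j=13}^{16} C(16,j)·(3/10)^j·(7/10)^{16-j} = 67202308773/2000000000000000.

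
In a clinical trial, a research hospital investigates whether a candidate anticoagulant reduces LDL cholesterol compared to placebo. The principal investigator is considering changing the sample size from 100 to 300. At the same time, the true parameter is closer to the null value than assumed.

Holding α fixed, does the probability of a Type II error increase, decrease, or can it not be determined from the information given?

Cannot be determined from the information given.

The first change alone would make β decrease; the second alone would make β increase. Which effect dominates depends on the magnitudes, which are not given.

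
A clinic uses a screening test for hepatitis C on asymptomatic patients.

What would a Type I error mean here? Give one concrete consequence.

A Type I error would mean concluding that the patient has hepatitis C when in fact the patient does not have hepatitis C. Consequence: a healthy patient suffers needless anxiety and the cost of confirmatory testing.

With the conventional null hypothesis that the patient does not have hepatitis C:
A Type I error is rejecting H₀ when H₀ is true.
Here that means flagging the patient as positive and ordering follow-up testing when actually the patient does not have hepatitis C.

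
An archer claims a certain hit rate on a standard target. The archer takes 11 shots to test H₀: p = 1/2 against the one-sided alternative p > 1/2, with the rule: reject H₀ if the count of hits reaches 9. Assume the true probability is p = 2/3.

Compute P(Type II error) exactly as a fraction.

β = P(fail to reject H₀ | Ha true) = P(S ≤ 8 | p = 2/3), S ~ Binomial(11, 2/3).
Equivalently, β = 1 − P(S ≥ 9) = 1675/2187.

1675/2187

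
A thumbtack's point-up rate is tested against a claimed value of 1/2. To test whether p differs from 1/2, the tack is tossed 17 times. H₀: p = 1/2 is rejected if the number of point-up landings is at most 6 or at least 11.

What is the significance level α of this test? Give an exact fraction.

α = P(X ≤ 6 or X ≥ 11 | p = 1/2), X ~ Binomial(17, 1/2).
Each tail has probability (1 + 17 + 136 + 680 + 2380 + 6188 + 12376)/131072; doubling gives α = 43556/131072 = 10889/32768.

10889/32768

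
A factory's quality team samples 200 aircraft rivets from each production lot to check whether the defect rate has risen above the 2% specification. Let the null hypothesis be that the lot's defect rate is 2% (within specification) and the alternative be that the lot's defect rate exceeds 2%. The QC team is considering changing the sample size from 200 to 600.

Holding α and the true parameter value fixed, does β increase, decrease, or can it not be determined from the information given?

More data shrinks sampling variability; the test statistic under Ha concentrates further from the null value, making rejection more likely.

It decreases.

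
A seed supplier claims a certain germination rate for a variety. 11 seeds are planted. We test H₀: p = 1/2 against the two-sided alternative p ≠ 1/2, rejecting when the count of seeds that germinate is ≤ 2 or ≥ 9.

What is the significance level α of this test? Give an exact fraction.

67/1024

The significance level is the null-hypothesis probability of the rejection region {≤2} ∪ {≥9}.
The two tails are symmetric, so α = 2·(1 + 11 + 55)/2^11 = 134/2048 = 67/1024.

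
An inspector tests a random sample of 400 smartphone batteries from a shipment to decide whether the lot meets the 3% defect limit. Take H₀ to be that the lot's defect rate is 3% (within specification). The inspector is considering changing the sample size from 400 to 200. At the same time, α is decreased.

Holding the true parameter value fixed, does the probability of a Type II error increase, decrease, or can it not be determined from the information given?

A smaller sample increases the standard error, so the sampling distributions under H₀ and Ha overlap more. Tightening α shrinks the rejection region. When Ha holds, fewer sample outcomes clear the stricter threshold, so more fall in the acceptance region. Both changes push β in the same direction.

It increases.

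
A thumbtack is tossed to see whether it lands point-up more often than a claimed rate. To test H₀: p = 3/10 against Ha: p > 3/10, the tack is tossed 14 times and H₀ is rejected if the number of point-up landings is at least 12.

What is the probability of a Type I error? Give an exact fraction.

α = P(reject H₀ | H₀ true) = P(S ≥ 12 | p = 3/10), with S ~ Binomial(14, 3/10).
Summing C(14,j)(3/10)^j(7/10)^{14−j} for j = 12,…,14 gives 1265361021/50000000000000.

1265361021/50000000000000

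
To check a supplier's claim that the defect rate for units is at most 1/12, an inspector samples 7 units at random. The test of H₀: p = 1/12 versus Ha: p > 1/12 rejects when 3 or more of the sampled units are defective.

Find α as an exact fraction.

187213/11943936

Under H₀, X ~ Binomial(7, 1/12); the Type I error rate is P(X ≥ 3).
Via the complement, α = 1 − Σ_{j=0}^{2} C(7,j)(1/12)^j(11/12)^{7-j} = 187213/11943936.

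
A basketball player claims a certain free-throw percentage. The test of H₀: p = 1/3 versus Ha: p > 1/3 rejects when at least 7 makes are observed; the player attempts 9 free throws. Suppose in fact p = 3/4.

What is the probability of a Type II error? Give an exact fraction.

13085/32768

β = P(fail to reject H₀ | Ha true) = P(Y ≤ 6 | p = 3/4), Y ~ Binomial(9, 3/4).
Adding the binomial probabilities P(Y=0)+…+P(Y=6) at p = 3/4 gives 13085/32768.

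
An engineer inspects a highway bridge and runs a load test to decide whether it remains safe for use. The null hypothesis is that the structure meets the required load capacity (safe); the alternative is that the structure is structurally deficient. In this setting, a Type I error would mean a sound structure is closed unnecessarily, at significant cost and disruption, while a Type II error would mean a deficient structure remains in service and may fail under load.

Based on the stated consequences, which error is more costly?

The Type II consequence (a deficient structure remains in service and may fail under load) is more severe than the Type I consequence (a sound structure is closed unnecessarily, at significant cost and disruption).

Type II error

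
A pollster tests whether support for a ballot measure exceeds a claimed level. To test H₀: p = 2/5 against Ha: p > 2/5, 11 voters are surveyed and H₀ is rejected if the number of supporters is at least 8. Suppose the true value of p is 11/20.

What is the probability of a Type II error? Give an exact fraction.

β = P(fail to reject H₀ | Ha true) = P(X ≤ 7 | p = 11/20), X ~ Binomial(11, 11/20).
Summing C(11,j)·(11/20)^j·(9/20)^{11-j} for j = 0..7 gives 828290341647/1024000000000.

828290341647/1024000000000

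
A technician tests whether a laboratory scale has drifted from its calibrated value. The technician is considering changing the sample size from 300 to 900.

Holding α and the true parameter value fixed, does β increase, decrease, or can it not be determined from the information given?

More data shrinks sampling variability; the test statistic under Ha concentrates further from the null value, making rejection more likely.

It decreases.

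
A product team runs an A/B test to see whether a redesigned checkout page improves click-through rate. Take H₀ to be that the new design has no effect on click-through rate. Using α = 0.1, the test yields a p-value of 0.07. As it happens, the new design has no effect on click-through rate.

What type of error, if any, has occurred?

Since p = 0.07 < α = 0.1, H₀ is rejected.
H₀ is true (actually the new design has no effect on click-through rate).
Rejecting a true H₀ is a Type I error.

Type I error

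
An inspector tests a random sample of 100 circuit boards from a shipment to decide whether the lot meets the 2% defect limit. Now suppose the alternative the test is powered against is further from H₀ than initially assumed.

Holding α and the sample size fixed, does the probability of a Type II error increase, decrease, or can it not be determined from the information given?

A bigger departure from H₀ is easier for the test to detect, so it fails to reject less often.

It decreases.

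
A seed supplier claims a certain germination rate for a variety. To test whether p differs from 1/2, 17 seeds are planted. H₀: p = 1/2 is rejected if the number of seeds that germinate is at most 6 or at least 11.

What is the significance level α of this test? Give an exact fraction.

α = P(S ≤ 6 or S ≥ 11 | p = 1/2), S ~ Binomial(17, 1/2).
Each tail has probability (1 + 17 + 136 + 680 + 2380 + 6188 + 12376)/131072; doubling gives α = 43556/131072 = 10889/32768.

10889/32768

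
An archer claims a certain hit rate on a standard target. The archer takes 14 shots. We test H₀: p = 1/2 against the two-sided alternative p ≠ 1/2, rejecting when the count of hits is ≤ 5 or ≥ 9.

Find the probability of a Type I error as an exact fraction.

The significance level is the null-hypothesis probability of the rejection region {≤5} ∪ {≥9}.
Each tail has probability (1 + 14 + 91 + 364 + 1001 + 2002)/16384; doubling gives α = 6946/16384 = 3473/8192.

3473/8192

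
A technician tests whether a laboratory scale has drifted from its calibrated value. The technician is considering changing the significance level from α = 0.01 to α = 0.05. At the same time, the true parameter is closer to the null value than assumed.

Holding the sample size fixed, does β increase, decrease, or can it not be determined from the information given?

Cannot be determined from the information given.

The first change alone would make β decrease; the second alone would make β increase. Which effect dominates depends on the magnitudes, which are not given.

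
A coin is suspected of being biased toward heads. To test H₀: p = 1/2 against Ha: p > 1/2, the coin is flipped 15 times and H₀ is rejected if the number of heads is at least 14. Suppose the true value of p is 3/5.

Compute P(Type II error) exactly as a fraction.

30359740148/30517578125

A Type II error is failing to reject when Ha holds: with p = 3/5, β = P(K ≤ 13).
Summing C(15,j)·(3/5)^j·(2/5)^{15-j} for j = 0..13 gives 30359740148/30517578125.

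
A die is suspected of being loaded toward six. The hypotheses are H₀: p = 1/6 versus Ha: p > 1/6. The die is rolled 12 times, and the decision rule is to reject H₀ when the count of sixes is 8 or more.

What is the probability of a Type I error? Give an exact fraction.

Under H₀, Y ~ Binomial(12, 1/6), and α = P(Y ≥ 8).
P(Y ≥ 8) = Σ_{j=8}^{12} C(12,j)·(1/6)^j·(5/6)^{12-j} = 56431/362797056.

56431/362797056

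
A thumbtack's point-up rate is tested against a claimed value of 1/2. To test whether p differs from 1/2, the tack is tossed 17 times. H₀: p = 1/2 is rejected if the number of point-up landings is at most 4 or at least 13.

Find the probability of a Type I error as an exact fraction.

1607/32768

Under H₀, S ~ Binomial(17, 1/2); α is the probability of landing in either tail, P(S ≤ 4) + P(S ≥ 13).
Each tail has probability (1 + 17 + 136 + 680 + 2380)/131072; doubling gives α = 6428/131072 = 1607/32768.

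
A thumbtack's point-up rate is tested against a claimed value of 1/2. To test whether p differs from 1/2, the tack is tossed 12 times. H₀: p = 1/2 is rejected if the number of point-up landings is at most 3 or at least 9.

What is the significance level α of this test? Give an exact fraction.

α = P(X ≤ 3 or X ≥ 9 | p = 1/2), X ~ Binomial(12, 1/2).
By symmetry, α = 2·P(X ≤ 3) = 2·(1 + 12 + 66 + 220)/4096 = 598/4096 = 299/2048.

299/2048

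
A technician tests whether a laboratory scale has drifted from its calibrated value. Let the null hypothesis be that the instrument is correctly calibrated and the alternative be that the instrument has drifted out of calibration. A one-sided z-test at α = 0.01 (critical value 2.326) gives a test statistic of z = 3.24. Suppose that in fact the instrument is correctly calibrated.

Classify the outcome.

Since z = 3.24 > z* = 2.326, H₀ is rejected.
H₀ is true (actually the instrument is correctly calibrated).
Rejecting a true H₀ is a Type I error.

Type I error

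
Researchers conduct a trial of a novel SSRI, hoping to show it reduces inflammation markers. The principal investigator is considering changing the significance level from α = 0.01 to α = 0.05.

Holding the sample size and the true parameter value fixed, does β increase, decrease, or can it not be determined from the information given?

It decreases.

Relaxing α lowers the evidence threshold; under Ha, outcomes that previously fell short now trigger rejection.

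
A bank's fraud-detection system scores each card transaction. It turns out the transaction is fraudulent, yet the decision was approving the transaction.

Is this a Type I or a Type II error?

The null hypothesis here is that the transaction is legitimate.
'Approving the transaction' corresponds to failing to reject H₀.
H₀ was not rejected but H₀ is false — a Type II error (false negative).

Type II error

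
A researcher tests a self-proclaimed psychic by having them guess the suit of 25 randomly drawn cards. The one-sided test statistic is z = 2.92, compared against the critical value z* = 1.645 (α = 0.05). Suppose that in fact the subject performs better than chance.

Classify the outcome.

The conventional null hypothesis is that the subject is guessing at random (p = 1/4).
Since z = 2.92 > z* = 1.645, H₀ is rejected.
H₀ is false (actually the subject performs better than chance).
The decision matches the true state — no error.

No error (correct decision).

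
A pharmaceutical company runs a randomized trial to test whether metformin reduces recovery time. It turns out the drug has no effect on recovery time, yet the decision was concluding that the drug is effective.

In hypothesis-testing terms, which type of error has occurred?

Type I error

The null hypothesis here is that the drug has no effect on recovery time.
'Concluding that the drug is effective' corresponds to rejecting H₀.
H₀ was rejected but H₀ is true — a Type I error (false positive).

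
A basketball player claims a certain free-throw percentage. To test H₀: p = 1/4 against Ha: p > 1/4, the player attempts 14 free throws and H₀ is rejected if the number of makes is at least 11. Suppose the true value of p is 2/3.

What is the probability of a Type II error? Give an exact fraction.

Under the alternative p = 2/3, X ~ Binomial(14, 2/3); β is the probability the test does not reject, P(X < 11).
Adding the binomial probabilities P(X=0)+…+P(X=10) at p = 2/3 gives 3533689/4782969.

3533689/4782969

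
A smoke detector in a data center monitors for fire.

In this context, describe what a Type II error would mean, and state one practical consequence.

A Type II error would mean concluding that there is no fire (or at least failing to establish that there is a fire) when in fact there is a fire. Consequence: a real fire goes undetected.

With the conventional null hypothesis that there is no fire:
A Type II error is failing to reject H₀ when H₀ is false.
Here that means remaining silent when actually there is a fire.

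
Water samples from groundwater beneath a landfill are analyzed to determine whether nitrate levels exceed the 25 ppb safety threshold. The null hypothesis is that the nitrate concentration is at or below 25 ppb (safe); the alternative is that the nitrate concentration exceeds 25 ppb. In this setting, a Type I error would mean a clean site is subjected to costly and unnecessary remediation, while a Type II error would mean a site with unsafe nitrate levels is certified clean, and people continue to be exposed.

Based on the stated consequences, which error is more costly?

Type II error

The Type II consequence (a site with unsafe nitrate levels is certified clean, and people continue to be exposed) is more severe than the Type I consequence (a clean site is subjected to costly and unnecessary remediation).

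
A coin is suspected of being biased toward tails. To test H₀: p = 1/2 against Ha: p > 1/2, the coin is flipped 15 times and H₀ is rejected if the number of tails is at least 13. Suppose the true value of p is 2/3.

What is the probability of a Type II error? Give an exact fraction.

13210219/14348907

A Type II error is failing to reject when Ha holds: with p = 2/3, β = P(Y ≤ 12).
Summing C(15,j)·(2/3)^j·(1/3)^{15-j} for j = 0..12 gives 13210219/14348907.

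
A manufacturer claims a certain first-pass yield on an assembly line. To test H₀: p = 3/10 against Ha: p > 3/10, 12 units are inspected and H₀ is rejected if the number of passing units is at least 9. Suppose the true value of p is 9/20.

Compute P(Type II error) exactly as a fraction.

Under the alternative p = 9/20, K ~ Binomial(12, 9/20); β is the probability the test does not reject, P(K < 9).
Equivalently, β = 1 − P(K ≥ 9) = 790057068555953/819200000000000.

790057068555953/819200000000000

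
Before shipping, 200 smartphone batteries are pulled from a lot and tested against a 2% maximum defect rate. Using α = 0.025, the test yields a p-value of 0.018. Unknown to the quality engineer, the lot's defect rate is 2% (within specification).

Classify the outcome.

The conventional null hypothesis is that the lot's defect rate is 2% (within specification).
Since p = 0.018 < α = 0.025, H₀ is rejected.
H₀ is true (actually the lot's defect rate is 2% (within specification)).
Rejecting a true H₀ is a Type I error.

Type I error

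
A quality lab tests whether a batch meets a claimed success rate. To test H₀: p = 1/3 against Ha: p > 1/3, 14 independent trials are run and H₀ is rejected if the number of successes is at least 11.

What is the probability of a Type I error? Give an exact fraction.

3305/4782969

α = P(reject H₀ | H₀ true) = P(S ≥ 11 | p = 1/3), with S ~ Binomial(14, 1/3).
P(S ≥ 11) = Σ_{j=11}^{14} C(14,j)·(1/3)^j·(2/3)^{14-j} = 3305/4782969.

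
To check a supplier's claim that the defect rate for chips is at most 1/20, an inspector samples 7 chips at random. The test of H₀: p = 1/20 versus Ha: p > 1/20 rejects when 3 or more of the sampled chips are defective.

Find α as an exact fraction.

961803/256000000

The significance level is the probability, assuming p = 1/20, of seeing 3 or more defectives in 7 draws.
α = 1 − P(Y ≤ 2) = 1 − 255038197/256000000 = 961803/256000000.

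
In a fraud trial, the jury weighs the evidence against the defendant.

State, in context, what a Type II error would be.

A Type II error would mean concluding that the defendant is innocent (or at least failing to establish that the defendant is guilty) when in fact the defendant is guilty.

With the conventional null hypothesis that the defendant is innocent:
A Type II error is failing to reject H₀ when H₀ is false.
Here that means acquitting the defendant when actually the defendant is guilty.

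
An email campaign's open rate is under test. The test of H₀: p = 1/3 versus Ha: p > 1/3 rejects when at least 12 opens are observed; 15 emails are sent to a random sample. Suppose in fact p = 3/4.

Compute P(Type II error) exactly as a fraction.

144609703/268435456

Under the alternative p = 3/4, X ~ Binomial(15, 3/4); β is the probability the test does not reject, P(X < 12).
Equivalently, β = 1 − P(X ≥ 12) = 144609703/268435456.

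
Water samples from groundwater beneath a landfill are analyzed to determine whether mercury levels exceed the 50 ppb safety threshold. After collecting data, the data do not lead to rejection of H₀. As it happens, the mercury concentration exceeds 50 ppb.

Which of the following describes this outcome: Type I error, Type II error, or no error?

Type II error

The conventional null hypothesis here is that the mercury concentration is at or below 50 ppb (safe).
H₀ was not rejected, but H₀ is actually false.
Failing to reject a false null hypothesis is a Type II error (false negative).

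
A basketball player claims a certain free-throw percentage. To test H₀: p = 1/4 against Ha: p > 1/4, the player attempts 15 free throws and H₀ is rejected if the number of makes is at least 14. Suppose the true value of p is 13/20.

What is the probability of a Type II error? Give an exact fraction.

16151694793243741949/16384000000000000000

β = P(fail to reject H₀ | Ha true) = P(Y ≤ 13 | p = 13/20), Y ~ Binomial(15, 13/20).
Summing C(15,j)·(13/20)^j·(7/20)^{15-j} for j = 0..13 gives 16151694793243741949/16384000000000000000.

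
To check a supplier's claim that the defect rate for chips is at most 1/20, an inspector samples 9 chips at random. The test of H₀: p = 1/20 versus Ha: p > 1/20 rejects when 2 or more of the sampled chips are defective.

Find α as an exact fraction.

9115058713/128000000000

α = P(reject H₀ | H₀ true) = P(S ≥ 2 | p = 1/20), S ~ Binomial(9, 1/20).
Computing the lower-tail complement: 1 − 118884941287/128000000000 = 9115058713/128000000000.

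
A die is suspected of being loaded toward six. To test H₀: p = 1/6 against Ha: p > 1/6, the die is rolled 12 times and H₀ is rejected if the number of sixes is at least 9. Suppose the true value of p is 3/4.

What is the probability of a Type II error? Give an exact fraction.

A Type II error is failing to reject when Ha holds: with p = 3/4, β = P(Y ≤ 8).
Equivalently, β = 1 − P(Y ≥ 9) = 5892517/16777216.

5892517/16777216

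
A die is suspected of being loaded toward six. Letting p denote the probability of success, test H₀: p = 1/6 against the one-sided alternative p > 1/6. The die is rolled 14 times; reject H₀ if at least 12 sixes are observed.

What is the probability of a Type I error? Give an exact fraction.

391/13060694016

Under H₀, X ~ Binomial(14, 1/6), and α = P(X ≥ 12).
P(X ≥ 12) = Σ_{j=12}^{14} C(14,j)·(1/6)^j·(5/6)^{14-j} = 391/13060694016.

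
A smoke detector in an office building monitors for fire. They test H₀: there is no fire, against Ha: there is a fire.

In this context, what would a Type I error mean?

A Type I error would mean concluding that there is a fire when in fact there is no fire.

A Type I error is rejecting H₀ when H₀ is true.
Here that means sounding the alarm and evacuating the building when actually there is no fire.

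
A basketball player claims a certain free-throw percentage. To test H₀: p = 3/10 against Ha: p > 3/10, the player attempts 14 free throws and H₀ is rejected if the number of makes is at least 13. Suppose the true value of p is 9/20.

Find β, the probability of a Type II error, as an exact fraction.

Under the alternative p = 9/20, S ~ Binomial(14, 9/20); β is the probability the test does not reject, P(S < 13).
Adding the binomial probabilities P(S=0)+…+P(S=12) at p = 9/20 gives 1637985675869982373/1638400000000000000.

1637985675869982373/1638400000000000000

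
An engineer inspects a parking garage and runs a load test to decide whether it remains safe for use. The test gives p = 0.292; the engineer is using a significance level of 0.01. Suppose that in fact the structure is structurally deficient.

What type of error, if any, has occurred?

Type II error

The conventional null hypothesis is that the structure meets the required load capacity (safe).
Since p = 0.292 ≥ α = 0.01, H₀ is not rejected.
H₀ is false (actually the structure is structurally deficient).
Failing to reject a false H₀ is a Type II error.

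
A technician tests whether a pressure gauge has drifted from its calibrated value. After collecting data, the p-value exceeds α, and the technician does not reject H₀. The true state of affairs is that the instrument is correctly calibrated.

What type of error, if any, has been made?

Neither — the decision is correct.

The conventional null hypothesis here is that the instrument is correctly calibrated.
The test retained a true H₀ — the decision matches the true state.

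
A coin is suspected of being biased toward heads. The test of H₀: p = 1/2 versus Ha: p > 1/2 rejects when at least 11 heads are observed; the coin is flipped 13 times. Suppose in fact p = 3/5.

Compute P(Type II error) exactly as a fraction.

1150021472/1220703125

β = P(fail to reject H₀ | Ha true) = P(S ≤ 10 | p = 3/5), S ~ Binomial(13, 3/5).
Summing C(13,j)·(3/5)^j·(2/5)^{13-j} for j = 0..10 gives 1150021472/1220703125.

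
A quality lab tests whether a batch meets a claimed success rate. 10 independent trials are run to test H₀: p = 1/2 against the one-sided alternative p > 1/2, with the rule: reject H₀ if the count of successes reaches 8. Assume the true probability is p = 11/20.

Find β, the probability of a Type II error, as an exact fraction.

A Type II error is failing to reject when Ha holds: with p = 11/20, β = P(Y ≤ 7).
Equivalently, β = 1 − P(Y ≥ 8) = 2305127290491/2560000000000.

2305127290491/2560000000000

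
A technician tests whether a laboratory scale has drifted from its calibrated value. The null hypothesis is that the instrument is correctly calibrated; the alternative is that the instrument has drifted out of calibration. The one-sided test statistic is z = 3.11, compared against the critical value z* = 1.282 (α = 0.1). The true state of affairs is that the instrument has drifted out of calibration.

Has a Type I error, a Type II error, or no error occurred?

Since z = 3.11 > z* = 1.282, H₀ is rejected.
H₀ is false (actually the instrument has drifted out of calibration).
The decision matches the true state — no error.

No error — this is a correct decision.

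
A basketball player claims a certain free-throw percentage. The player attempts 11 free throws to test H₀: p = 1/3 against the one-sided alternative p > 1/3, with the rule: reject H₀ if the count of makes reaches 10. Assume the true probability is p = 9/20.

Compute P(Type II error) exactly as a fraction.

A Type II error is failing to reject when Ha holds: with p = 9/20, β = P(Y ≤ 9).
Summing C(11,j)·(9/20)^j·(11/20)^{11-j} for j = 0..9 gives 20434671802787/20480000000000.

20434671802787/20480000000000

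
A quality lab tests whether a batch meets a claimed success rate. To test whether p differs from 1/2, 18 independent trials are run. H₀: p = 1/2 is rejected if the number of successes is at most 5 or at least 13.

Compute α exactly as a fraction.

α = P(K ≤ 5 or K ≥ 13 | p = 1/2), K ~ Binomial(18, 1/2).
By symmetry, α = 2·P(K ≤ 5) = 2·(1 + 18 + 153 + 816 + 3060 + 8568)/262144 = 25232/262144 = 1577/16384.

1577/16384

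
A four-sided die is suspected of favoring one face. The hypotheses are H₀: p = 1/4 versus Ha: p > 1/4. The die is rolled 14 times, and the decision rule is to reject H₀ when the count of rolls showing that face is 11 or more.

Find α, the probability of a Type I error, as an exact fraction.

α = P(reject H₀ | H₀ true) = P(Y ≥ 11 | p = 1/4), with Y ~ Binomial(14, 1/4).
P(Y ≥ 11) = Σ_{j=11}^{14} C(14,j)·(1/4)^j·(3/4)^{14-j} = 5345/134217728.

5345/134217728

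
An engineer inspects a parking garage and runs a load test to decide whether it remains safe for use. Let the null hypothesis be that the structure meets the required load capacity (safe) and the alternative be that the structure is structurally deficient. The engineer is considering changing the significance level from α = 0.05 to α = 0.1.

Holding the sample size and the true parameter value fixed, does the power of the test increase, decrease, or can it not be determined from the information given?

Relaxing α lowers the evidence threshold; under Ha, outcomes that previously fell short now trigger rejection.
Since power = 1 − β and β decreases, power increases.

It increases.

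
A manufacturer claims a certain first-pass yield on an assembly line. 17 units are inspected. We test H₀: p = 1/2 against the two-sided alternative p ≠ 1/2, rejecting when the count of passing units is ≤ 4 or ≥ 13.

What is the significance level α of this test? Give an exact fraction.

1607/32768

The significance level is the null-hypothesis probability of the rejection region {≤4} ∪ {≥13}.
By symmetry, α = 2·P(K ≤ 4) = 2·(1 + 17 + 136 + 680 + 2380)/131072 = 6428/131072 = 1607/32768.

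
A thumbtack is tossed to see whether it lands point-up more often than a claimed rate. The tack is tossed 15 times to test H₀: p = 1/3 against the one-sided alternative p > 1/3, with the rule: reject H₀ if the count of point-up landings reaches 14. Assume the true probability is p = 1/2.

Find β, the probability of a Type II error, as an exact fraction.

A Type II error is failing to reject when Ha holds: with p = 1/2, β = P(Y ≤ 13).
Summing C(15,j)·(1/2)^j·(1/2)^{15-j} for j = 0..13 gives 2047/2048.

2047/2048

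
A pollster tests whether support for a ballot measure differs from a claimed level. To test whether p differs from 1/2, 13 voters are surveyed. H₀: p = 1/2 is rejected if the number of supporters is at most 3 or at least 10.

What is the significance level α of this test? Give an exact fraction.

189/2048

The significance level is the null-hypothesis probability of the rejection region {≤3} ∪ {≥10}.
Each tail has probability (1 + 13 + 78 + 286)/8192; doubling gives α = 756/8192 = 189/2048.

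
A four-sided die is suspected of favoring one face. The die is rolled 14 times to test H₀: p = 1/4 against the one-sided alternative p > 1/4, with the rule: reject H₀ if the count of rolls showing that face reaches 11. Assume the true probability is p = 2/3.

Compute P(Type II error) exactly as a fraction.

3533689/4782969

A Type II error is failing to reject when Ha holds: with p = 2/3, β = P(X ≤ 10).
Summing C(14,j)·(2/3)^j·(1/3)^{14-j} for j = 0..10 gives 3533689/4782969.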